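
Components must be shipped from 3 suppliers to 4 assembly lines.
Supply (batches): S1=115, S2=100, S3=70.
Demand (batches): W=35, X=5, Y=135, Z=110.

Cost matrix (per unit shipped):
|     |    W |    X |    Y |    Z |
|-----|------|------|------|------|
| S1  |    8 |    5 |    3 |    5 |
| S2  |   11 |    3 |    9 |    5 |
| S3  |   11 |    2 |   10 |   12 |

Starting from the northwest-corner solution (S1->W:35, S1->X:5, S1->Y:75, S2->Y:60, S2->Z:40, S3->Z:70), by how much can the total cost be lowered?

Current plan cost = 35·8 + 5·5 + 75·3 + 60·9 + 40·5 + 70·12 = 2110.
Optimal plan:
  S1 to Y: 105 × 3 = 315
  S1 to Z: 10 × 5 = 50
  S2 to Z: 100 × 5 = 500
  S3 to W: 35 × 11 = 385
  S3 to X: 5 × 2 = 10
  S3 to Y: 30 × 10 = 300
Optimal cost = 1560.
Saving = 2110 − 1560 = 550.

550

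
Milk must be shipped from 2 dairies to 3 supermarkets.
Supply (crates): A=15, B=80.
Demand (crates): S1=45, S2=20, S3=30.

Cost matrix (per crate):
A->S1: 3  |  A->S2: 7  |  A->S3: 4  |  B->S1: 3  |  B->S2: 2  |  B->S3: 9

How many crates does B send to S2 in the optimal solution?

20

The minimum-cost plan:
  A->S3: 15 × 4 = 60
  B->S1: 45 × 3 = 135
  B->S2: 20 × 2 = 40
  B->S3: 15 × 9 = 135
Total cost = 370.
So B→S2 carries 20 crates.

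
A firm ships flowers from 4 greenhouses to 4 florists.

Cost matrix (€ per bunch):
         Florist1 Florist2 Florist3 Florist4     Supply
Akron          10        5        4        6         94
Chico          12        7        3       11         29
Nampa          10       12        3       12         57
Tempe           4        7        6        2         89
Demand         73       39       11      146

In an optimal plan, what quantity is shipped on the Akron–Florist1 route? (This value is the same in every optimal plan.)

Optimal shipments:
  Akron–Florist2: 21 × €5 = €105
  Akron–Florist4: 73 × €6 = €438
  Chico–Florist2: 18 × €7 = €126
  Chico–Florist3: 11 × €3 = €33
  Nampa–Florist1: 57 × €10 = €570
  Tempe–Florist1: 16 × €4 = €64
  Tempe–Florist4: 73 × €2 = €146
Total cost = €1482.
The route Akron→Florist1 is not used.

0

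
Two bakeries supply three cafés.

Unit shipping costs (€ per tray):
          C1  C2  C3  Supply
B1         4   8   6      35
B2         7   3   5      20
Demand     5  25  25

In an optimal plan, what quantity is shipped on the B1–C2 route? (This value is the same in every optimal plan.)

5

Solving gives:
  B1–C1: 5 trays
  B1–C2: 5 trays
  B1–C3: 25 trays
  B2–C2: 20 trays
Total cost = €270.
So B1→C2 carries 5 trays.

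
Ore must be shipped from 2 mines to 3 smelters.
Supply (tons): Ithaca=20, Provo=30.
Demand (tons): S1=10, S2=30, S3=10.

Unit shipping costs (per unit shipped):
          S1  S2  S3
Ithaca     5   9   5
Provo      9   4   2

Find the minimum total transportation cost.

Optimal allocation:
  Ithaca to S1: 10 tons
  Ithaca to S3: 10 tons
  Provo to S2: 30 tons
Total cost = 220.

220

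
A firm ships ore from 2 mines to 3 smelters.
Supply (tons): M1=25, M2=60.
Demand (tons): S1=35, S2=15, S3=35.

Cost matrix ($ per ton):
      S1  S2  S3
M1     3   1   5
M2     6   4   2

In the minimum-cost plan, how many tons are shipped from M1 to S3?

The minimum-cost plan:
  M1 to S1: 25 × $3 = $75
  M2 to S1: 10 × $6 = $60
  M2 to S2: 15 × $4 = $60
  M2 to S3: 35 × $2 = $70
Total cost = $265.
The route M1→S3 is not used.

0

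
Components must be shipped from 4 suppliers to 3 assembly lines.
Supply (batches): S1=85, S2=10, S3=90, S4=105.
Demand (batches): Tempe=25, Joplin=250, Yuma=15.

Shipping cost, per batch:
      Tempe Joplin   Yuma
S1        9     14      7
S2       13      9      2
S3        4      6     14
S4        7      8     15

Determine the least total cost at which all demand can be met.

2430

One minimum-cost allocation:
  S1→Tempe: 25 × 9 = 225
  S1→Joplin: 55 × 14 = 770
  S1→Yuma: 5 × 7 = 35
  S2→Yuma: 10 × 2 = 20
  S3→Joplin: 90 × 6 = 540
  S4→Joplin: 105 × 8 = 840
Total = 225 + 770 + 35 + 20 + 540 + 840 = 2430.
(Supply check: S1 ships 85; S2 ships 10; S3 ships 90; S4 ships 105.)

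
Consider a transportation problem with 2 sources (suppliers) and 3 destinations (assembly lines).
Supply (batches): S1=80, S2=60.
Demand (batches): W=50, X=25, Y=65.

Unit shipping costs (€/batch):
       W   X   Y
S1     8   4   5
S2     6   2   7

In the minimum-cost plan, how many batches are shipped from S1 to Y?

The minimum-cost plan:
  S1->W: 15 × €8 = €120
  S1->Y: 65 × €5 = €325
  S2->W: 35 × €6 = €210
  S2->X: 25 × €2 = €50
Total cost = €705.
So S1→Y carries 65 batches.

65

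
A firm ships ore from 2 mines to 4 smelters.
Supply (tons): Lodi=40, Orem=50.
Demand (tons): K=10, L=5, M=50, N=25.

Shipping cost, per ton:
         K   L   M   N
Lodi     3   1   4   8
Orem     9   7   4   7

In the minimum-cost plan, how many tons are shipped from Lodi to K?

10

The minimum-cost plan:
  Lodi–K: 10 × 3 = 30
  Lodi–L: 5 × 1 = 5
  Lodi–M: 25 × 4 = 100
  Orem–M: 25 × 4 = 100
  Orem–N: 25 × 7 = 175
Total cost = 410.
So Lodi→K carries 10 tons.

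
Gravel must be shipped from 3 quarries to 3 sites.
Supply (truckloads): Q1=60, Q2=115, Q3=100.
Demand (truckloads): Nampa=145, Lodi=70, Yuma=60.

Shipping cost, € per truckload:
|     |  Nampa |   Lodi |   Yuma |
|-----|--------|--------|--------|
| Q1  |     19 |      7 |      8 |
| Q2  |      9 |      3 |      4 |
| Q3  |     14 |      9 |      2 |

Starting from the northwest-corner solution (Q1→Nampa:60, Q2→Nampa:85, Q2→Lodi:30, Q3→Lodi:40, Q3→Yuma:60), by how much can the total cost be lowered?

400

Current plan cost = 60·19 + 85·9 + 30·3 + 40·9 + 60·2 = €2475.
Optimal plan:
  Q1 to Lodi: 60 truckloads
  Q2 to Nampa: 105 truckloads
  Q2 to Lodi: 10 truckloads
  Q3 to Nampa: 40 truckloads
  Q3 to Yuma: 60 truckloads
Optimal cost = €2075.
Saving = 2475 − 2075 = €400.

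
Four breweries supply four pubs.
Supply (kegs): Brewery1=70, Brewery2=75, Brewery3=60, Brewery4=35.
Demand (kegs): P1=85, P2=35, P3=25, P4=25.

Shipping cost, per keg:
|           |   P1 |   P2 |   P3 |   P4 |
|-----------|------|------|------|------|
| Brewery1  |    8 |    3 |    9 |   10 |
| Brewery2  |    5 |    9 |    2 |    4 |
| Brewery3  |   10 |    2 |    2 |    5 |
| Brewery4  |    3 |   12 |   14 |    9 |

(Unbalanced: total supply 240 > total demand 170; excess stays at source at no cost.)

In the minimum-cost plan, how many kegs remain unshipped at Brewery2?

0

An optimal plan:
  Brewery2→P1: 50 × 5 = 250
  Brewery2→P4: 25 × 4 = 100
  Brewery3→P2: 35 × 2 = 70
  Brewery3→P3: 25 × 2 = 50
  Brewery4→P1: 35 × 3 = 105
Total cost = 575.
Brewery2 ships 75 of its 75, leaving 0.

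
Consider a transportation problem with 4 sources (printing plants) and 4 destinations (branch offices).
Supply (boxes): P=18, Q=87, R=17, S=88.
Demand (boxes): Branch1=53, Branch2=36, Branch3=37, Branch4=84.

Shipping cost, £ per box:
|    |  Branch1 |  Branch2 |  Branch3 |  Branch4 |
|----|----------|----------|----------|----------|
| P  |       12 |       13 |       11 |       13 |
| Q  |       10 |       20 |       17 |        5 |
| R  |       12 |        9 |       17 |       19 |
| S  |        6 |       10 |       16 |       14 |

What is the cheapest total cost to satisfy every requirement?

An optimal shipping plan:
  P–Branch3: 18 × £11 = £198
  Q–Branch3: 3 × £17 = £51
  Q–Branch4: 84 × £5 = £420
  R–Branch2: 17 × £9 = £153
  S–Branch1: 53 × £6 = £318
  S–Branch2: 19 × £10 = £190
  S–Branch3: 16 × £16 = £256
Total = 198 + 51 + 420 + 153 + 318 + 190 + 256 = £1586.

1586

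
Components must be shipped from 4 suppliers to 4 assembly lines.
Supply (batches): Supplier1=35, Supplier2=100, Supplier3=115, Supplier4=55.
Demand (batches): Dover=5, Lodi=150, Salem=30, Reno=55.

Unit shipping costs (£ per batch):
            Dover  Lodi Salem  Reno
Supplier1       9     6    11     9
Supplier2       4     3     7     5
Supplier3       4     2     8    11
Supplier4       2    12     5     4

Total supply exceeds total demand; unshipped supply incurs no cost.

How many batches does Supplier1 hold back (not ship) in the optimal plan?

An optimal plan:
  Supplier2–Lodi: 35 × £3 = £105
  Supplier2–Reno: 35 × £5 = £175
  Supplier3–Lodi: 115 × £2 = £230
  Supplier4–Dover: 5 × £2 = £10
  Supplier4–Salem: 30 × £5 = £150
  Supplier4–Reno: 20 × £4 = £80
Total cost = £750.
Supplier1 ships 0 of its 35, leaving 35.

35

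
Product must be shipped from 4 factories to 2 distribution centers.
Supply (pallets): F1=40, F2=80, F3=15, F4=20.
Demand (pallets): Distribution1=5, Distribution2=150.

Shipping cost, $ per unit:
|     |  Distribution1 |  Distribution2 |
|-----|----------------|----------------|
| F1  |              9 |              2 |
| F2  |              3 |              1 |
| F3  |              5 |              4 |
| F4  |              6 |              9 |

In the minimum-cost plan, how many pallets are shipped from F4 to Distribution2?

Optimal shipments:
  F1→Distribution2: 40 pallets
  F2→Distribution2: 80 pallets
  F3→Distribution2: 15 pallets
  F4→Distribution1: 5 pallets
  F4→Distribution2: 15 pallets
Total cost = $385.
So F4→Distribution2 carries 15 pallets.

15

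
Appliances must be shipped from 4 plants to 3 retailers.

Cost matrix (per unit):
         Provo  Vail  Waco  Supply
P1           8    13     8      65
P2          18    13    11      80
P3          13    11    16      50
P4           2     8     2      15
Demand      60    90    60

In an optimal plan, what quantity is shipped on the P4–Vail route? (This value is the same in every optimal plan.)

The minimum-cost plan:
  P1–Provo: 45 × 8 = 360
  P1–Waco: 20 × 8 = 160
  P2–Vail: 40 × 13 = 520
  P2–Waco: 40 × 11 = 440
  P3–Vail: 50 × 11 = 550
  P4–Provo: 15 × 2 = 30
Total cost = 2060.
The route P4→Vail is not used.

0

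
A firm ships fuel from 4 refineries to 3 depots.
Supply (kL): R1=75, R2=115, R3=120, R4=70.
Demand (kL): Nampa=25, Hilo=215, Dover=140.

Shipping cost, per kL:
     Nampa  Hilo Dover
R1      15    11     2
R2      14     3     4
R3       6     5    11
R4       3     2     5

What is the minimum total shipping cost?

1325

An optimal shipping plan:
  R1->Dover: 75 × 2 = 150
  R2->Hilo: 50 × 3 = 150
  R2->Dover: 65 × 4 = 260
  R3->Nampa: 25 × 6 = 150
  R3->Hilo: 95 × 5 = 475
  R4->Hilo: 70 × 2 = 140
Total = 150 + 150 + 260 + 150 + 475 + 140 = 1325.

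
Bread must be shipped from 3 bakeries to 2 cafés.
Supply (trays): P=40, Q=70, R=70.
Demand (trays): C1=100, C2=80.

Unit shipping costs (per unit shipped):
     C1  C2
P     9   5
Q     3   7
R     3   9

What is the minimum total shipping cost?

780

One minimum-cost allocation:
  P→C2: 40 × 5 = 200
  Q→C1: 30 × 3 = 90
  Q→C2: 40 × 7 = 280
  R→C1: 70 × 3 = 210
Total = 200 + 90 + 280 + 210 = 780.
(Supply check: P ships 40; Q ships 70; R ships 70.)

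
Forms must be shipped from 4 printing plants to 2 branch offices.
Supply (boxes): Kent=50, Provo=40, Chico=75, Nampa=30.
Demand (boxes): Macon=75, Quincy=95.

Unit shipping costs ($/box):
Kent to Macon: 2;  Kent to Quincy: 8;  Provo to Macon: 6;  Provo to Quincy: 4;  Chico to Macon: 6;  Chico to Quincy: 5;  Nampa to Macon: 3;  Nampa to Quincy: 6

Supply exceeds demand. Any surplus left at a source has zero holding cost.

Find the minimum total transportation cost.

One minimum-cost allocation:
  Kent→Macon: 50 × $2 = $100
  Provo→Quincy: 40 × $4 = $160
  Chico→Quincy: 55 × $5 = $275
  Nampa→Macon: 25 × $3 = $75
Total = 100 + 160 + 275 + 75 = $610.
(Supply check: Kent ships 50; Provo ships 40; Chico ships 55; Nampa ships 25.)

610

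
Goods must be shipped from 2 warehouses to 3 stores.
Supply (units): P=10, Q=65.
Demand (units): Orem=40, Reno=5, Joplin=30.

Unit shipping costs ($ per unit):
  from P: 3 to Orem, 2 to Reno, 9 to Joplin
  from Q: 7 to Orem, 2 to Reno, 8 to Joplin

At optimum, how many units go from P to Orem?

Solving gives:
  P to Orem: 10 × $3 = $30
  Q to Orem: 30 × $7 = $210
  Q to Reno: 5 × $2 = $10
  Q to Joplin: 30 × $8 = $240
Total cost = $490.
So P→Orem carries 10 units.

10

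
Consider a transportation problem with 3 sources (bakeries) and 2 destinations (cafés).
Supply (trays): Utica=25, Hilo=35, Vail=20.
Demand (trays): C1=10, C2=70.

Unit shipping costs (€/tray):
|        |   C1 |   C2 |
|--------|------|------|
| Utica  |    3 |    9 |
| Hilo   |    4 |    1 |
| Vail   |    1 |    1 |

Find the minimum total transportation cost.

220

A cheapest plan:
  Utica→C1: 10 trays
  Utica→C2: 15 trays
  Hilo→C2: 35 trays
  Vail→C2: 20 trays
Total cost = €220.
(Supply check: Utica ships 25; Hilo ships 35; Vail ships 20.)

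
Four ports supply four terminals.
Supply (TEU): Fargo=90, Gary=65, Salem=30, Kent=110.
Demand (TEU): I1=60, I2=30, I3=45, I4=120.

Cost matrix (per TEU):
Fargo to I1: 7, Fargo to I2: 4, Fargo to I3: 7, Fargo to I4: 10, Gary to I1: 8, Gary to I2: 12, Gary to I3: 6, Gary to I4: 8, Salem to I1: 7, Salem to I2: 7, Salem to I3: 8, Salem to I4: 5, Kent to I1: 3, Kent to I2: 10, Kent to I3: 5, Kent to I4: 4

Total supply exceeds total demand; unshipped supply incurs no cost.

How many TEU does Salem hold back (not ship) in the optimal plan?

Minimum-cost shipments:
  Fargo–I1: 20 TEU
  Fargo–I2: 30 TEU
  Gary–I3: 45 TEU
  Gary–I4: 20 TEU
  Salem–I4: 30 TEU
  Kent–I1: 40 TEU
  Kent–I4: 70 TEU
Total cost = 1240.
Salem ships 30 of its 30, leaving 0.

0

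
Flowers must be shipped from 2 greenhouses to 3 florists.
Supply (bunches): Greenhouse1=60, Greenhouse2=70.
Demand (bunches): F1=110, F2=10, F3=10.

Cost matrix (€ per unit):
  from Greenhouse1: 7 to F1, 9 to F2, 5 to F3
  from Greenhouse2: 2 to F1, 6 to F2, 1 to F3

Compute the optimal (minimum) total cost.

560

A cheapest plan:
  Greenhouse1->F1: 40 × €7 = €280
  Greenhouse1->F2: 10 × €9 = €90
  Greenhouse1->F3: 10 × €5 = €50
  Greenhouse2->F1: 70 × €2 = €140
Total = 280 + 90 + 50 + 140 = €560.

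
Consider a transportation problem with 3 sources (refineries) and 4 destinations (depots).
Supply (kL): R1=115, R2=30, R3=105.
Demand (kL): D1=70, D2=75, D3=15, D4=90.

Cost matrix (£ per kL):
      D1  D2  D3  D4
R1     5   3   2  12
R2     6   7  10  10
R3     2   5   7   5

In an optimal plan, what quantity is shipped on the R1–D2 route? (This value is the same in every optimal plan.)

75

The minimum-cost plan:
  R1->D1: 25 × £5 = £125
  R1->D2: 75 × £3 = £225
  R1->D3: 15 × £2 = £30
  R2->D1: 30 × £6 = £180
  R3->D1: 15 × £2 = £30
  R3->D4: 90 × £5 = £450
Total cost = £1040.
So R1→D2 carries 75 kL.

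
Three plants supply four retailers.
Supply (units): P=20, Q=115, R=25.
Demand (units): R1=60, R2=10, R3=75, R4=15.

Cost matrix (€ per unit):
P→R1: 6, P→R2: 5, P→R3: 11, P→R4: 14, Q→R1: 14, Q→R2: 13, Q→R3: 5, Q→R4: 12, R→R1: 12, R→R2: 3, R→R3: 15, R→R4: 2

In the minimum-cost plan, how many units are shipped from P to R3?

0

Solving gives:
  P->R1: 20 × €6 = €120
  Q->R1: 40 × €14 = €560
  Q->R3: 75 × €5 = €375
  R->R2: 10 × €3 = €30
  R->R4: 15 × €2 = €30
Total cost = €1115.
The route P→R3 is not used.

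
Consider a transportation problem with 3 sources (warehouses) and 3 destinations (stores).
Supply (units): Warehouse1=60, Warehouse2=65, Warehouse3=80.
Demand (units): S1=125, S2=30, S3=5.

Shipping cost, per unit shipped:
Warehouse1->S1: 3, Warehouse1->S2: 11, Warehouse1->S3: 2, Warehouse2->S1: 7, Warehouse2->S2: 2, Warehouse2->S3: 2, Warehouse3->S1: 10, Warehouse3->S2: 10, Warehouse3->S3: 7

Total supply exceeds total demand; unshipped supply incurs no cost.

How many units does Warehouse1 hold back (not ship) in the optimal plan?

0

Minimum-cost shipments:
  Warehouse1 to S1: 60 × 3 = 180
  Warehouse2 to S1: 30 × 7 = 210
  Warehouse2 to S2: 30 × 2 = 60
  Warehouse2 to S3: 5 × 2 = 10
  Warehouse3 to S1: 35 × 10 = 350
Total cost = 810.
Warehouse1 ships 60 of its 60, leaving 0.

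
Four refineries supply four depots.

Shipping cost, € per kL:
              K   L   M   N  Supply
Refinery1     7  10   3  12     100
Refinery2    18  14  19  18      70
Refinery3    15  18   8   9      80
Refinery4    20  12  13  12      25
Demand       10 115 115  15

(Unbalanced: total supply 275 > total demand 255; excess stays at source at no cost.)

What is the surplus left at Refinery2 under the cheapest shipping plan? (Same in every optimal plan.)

Minimum-cost shipments:
  Refinery1→K: 10 kL
  Refinery1→L: 20 kL
  Refinery1→M: 70 kL
  Refinery2→L: 70 kL
  Refinery3→M: 45 kL
  Refinery3→N: 15 kL
  Refinery4→L: 25 kL
Total cost = €2255.
Refinery2 ships 70 of its 70, leaving 0.

0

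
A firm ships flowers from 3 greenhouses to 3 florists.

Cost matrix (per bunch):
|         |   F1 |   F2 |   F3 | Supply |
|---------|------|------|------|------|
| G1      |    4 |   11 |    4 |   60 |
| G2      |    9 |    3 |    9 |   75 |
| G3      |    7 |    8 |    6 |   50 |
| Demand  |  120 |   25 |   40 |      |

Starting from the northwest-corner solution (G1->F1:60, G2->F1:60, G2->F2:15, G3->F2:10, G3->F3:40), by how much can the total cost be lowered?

Current plan cost = 60·4 + 60·9 + 15·3 + 10·8 + 40·6 = 1145.
Optimal plan:
  G1 to F1: 60 × 4 = 240
  G2 to F1: 50 × 9 = 450
  G2 to F2: 25 × 3 = 75
  G3 to F1: 10 × 7 = 70
  G3 to F3: 40 × 6 = 240
Optimal cost = 1075.
Saving = 1145 − 1075 = 70.

70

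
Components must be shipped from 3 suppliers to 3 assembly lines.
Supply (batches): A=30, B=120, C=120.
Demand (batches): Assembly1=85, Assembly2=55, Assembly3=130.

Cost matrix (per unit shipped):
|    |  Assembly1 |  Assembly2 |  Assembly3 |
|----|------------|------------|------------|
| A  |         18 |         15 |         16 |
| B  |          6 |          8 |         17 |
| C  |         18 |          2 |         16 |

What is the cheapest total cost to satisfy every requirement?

A cheapest plan:
  A->Assembly3: 30 × 16 = 480
  B->Assembly1: 85 × 6 = 510
  B->Assembly3: 35 × 17 = 595
  C->Assembly2: 55 × 2 = 110
  C->Assembly3: 65 × 16 = 1040
Total = 480 + 510 + 595 + 110 + 1040 = 2735.

2735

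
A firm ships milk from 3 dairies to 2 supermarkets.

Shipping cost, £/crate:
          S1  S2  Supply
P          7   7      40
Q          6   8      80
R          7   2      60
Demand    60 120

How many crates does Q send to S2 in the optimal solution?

20

Solving gives:
  P→S2: 40 × £7 = £280
  Q→S1: 60 × £6 = £360
  Q→S2: 20 × £8 = £160
  R→S2: 60 × £2 = £120
Total cost = £920.
So Q→S2 carries 20 crates.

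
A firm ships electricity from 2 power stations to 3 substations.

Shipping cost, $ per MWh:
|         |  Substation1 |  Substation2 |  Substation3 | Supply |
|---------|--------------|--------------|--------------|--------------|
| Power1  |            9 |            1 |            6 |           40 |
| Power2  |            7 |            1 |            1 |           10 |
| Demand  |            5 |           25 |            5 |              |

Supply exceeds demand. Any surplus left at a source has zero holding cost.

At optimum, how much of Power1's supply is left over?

15

An optimal plan:
  Power1–Substation2: 25 × $1 = $25
  Power2–Substation1: 5 × $7 = $35
  Power2–Substation3: 5 × $1 = $5
Total cost = $65.
Power1 ships 25 of its 40, leaving 15.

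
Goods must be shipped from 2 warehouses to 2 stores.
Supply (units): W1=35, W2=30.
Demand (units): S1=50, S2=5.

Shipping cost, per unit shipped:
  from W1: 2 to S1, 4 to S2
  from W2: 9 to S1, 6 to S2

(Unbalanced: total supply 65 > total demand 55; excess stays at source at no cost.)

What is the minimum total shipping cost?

An optimal shipping plan:
  W1–S1: 35 × 2 = 70
  W2–S1: 15 × 9 = 135
  W2–S2: 5 × 6 = 30
Total = 70 + 135 + 30 = 235.

235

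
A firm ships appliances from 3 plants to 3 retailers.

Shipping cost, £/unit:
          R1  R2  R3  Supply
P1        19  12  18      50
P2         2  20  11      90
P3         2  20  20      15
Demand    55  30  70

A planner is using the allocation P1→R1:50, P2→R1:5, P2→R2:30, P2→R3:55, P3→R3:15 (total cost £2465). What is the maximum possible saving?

Current plan cost = 50·19 + 5·2 + 30·20 + 55·11 + 15·20 = £2465.
Optimal plan:
  P1 to R2: 30 × £12 = £360
  P1 to R3: 20 × £18 = £360
  P2 to R1: 40 × £2 = £80
  P2 to R3: 50 × £11 = £550
  P3 to R1: 15 × £2 = £30
Optimal cost = £1380.
Saving = 2465 − 1380 = £1085.

1085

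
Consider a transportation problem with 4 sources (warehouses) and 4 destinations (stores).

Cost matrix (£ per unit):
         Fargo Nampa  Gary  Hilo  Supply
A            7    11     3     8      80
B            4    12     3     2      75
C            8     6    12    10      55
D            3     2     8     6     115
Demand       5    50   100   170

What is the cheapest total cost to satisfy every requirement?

1435

One minimum-cost allocation:
  A->Gary: 80 × £3 = £240
  B->Gary: 20 × £3 = £60
  B->Hilo: 55 × £2 = £110
  C->Nampa: 50 × £6 = £300
  C->Hilo: 5 × £10 = £50
  D->Fargo: 5 × £3 = £15
  D->Hilo: 110 × £6 = £660
Total = 240 + 60 + 110 + 300 + 50 + 15 + 660 = £1435.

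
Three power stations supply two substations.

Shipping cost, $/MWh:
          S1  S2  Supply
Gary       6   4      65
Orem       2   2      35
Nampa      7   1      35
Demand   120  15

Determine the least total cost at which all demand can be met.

615

One minimum-cost allocation:
  Gary–S1: 65 × $6 = $390
  Orem–S1: 35 × $2 = $70
  Nampa–S1: 20 × $7 = $140
  Nampa–S2: 15 × $1 = $15
Total = 390 + 70 + 140 + 15 = $615.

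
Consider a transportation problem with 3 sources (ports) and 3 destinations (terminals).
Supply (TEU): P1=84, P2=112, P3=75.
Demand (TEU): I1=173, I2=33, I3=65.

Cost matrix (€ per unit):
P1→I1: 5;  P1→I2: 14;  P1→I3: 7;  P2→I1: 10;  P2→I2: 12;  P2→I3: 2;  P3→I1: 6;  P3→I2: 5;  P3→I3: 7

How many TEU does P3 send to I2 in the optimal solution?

Optimal shipments:
  P1->I1: 84 × €5 = €420
  P2->I1: 47 × €10 = €470
  P2->I3: 65 × €2 = €130
  P3->I1: 42 × €6 = €252
  P3->I2: 33 × €5 = €165
Total cost = €1437.
So P3→I2 carries 33 TEU.

33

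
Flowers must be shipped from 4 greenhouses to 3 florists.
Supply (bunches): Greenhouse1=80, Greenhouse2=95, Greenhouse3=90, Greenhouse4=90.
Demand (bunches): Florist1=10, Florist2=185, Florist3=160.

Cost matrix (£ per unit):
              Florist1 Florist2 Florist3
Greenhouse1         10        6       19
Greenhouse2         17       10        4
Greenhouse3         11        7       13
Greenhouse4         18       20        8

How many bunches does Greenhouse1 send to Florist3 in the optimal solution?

0

Optimal shipments:
  Greenhouse1->Florist2: 80 × £6 = £480
  Greenhouse2->Florist2: 25 × £10 = £250
  Greenhouse2->Florist3: 70 × £4 = £280
  Greenhouse3->Florist1: 10 × £11 = £110
  Greenhouse3->Florist2: 80 × £7 = £560
  Greenhouse4->Florist3: 90 × £8 = £720
Total cost = £2400.
The route Greenhouse1→Florist3 is not used.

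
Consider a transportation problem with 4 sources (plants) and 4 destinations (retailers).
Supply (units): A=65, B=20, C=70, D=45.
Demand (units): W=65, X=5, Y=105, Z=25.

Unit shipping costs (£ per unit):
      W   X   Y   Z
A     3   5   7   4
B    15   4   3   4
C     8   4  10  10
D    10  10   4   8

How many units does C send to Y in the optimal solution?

40

Solving gives:
  A to W: 40 × £3 = £120
  A to Z: 25 × £4 = £100
  B to Y: 20 × £3 = £60
  C to W: 25 × £8 = £200
  C to X: 5 × £4 = £20
  C to Y: 40 × £10 = £400
  D to Y: 45 × £4 = £180
Total cost = £1080.
So C→Y carries 40 units.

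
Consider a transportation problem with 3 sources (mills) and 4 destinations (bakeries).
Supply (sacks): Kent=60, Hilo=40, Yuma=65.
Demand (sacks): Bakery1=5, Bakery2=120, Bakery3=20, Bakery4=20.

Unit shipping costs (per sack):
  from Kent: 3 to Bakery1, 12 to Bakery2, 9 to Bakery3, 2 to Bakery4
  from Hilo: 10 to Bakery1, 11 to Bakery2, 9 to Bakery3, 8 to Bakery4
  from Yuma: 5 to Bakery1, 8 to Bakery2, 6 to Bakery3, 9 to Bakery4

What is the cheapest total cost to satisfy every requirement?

1375

A cheapest plan:
  Kent to Bakery1: 5 × 3 = 15
  Kent to Bakery2: 15 × 12 = 180
  Kent to Bakery3: 20 × 9 = 180
  Kent to Bakery4: 20 × 2 = 40
  Hilo to Bakery2: 40 × 11 = 440
  Yuma to Bakery2: 65 × 8 = 520
Total = 15 + 180 + 180 + 40 + 440 + 520 = 1375.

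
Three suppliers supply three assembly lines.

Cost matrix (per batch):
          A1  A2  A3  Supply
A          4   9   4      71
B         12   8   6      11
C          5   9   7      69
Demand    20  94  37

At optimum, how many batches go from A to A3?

The minimum-cost plan:
  A to A1: 20 batches
  A to A2: 14 batches
  A to A3: 37 batches
  B to A2: 11 batches
  C to A2: 69 batches
Total cost = 1063.
So A→A3 carries 37 batches.

37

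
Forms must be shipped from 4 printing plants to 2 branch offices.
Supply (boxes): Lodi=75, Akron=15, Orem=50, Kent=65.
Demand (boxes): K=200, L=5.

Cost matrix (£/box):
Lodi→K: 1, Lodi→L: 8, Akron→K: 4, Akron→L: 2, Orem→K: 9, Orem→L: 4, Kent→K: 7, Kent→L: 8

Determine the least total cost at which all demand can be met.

A cheapest plan:
  Lodi->K: 75 boxes
  Akron->K: 15 boxes
  Orem->K: 45 boxes
  Orem->L: 5 boxes
  Kent->K: 65 boxes
Total cost = £1015.
(Supply check: Lodi ships 75; Akron ships 15; Orem ships 50; Kent ships 65.)

1015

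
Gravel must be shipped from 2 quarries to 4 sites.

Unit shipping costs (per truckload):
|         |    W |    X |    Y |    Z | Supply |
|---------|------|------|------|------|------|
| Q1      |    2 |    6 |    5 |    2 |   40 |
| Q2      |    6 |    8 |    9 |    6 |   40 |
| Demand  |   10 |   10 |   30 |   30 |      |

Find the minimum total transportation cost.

430

A cheapest plan:
  Q1 to W: 10 × 2 = 20
  Q1 to Y: 30 × 5 = 150
  Q2 to X: 10 × 8 = 80
  Q2 to Z: 30 × 6 = 180
Total = 20 + 150 + 80 + 180 = 430.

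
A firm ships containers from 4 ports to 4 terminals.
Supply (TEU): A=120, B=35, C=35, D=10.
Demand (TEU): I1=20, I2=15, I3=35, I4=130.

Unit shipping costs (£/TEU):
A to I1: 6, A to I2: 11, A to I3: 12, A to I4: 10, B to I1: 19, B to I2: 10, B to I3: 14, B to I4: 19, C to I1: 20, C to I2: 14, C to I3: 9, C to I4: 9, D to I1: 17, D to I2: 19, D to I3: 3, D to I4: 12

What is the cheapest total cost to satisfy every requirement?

1895

One minimum-cost allocation:
  A–I1: 20 × £6 = £120
  A–I4: 100 × £10 = £1000
  B–I2: 15 × £10 = £150
  B–I3: 20 × £14 = £280
  C–I3: 5 × £9 = £45
  C–I4: 30 × £9 = £270
  D–I3: 10 × £3 = £30
Total = 120 + 1000 + 150 + 280 + 45 + 270 + 30 = £1895.
(Supply check: A ships 120; B ships 35; C ships 35; D ships 10.)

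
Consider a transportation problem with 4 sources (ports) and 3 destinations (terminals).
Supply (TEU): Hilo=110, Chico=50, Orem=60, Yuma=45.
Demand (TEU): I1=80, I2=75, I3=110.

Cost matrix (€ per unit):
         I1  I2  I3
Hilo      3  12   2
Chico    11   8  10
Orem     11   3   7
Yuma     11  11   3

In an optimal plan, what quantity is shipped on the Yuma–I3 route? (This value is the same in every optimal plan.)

Solving gives:
  Hilo–I1: 45 × €3 = €135
  Hilo–I3: 65 × €2 = €130
  Chico–I1: 35 × €11 = €385
  Chico–I2: 15 × €8 = €120
  Orem–I2: 60 × €3 = €180
  Yuma–I3: 45 × €3 = €135
Total cost = €1085.
So Yuma→I3 carries 45 TEU.

45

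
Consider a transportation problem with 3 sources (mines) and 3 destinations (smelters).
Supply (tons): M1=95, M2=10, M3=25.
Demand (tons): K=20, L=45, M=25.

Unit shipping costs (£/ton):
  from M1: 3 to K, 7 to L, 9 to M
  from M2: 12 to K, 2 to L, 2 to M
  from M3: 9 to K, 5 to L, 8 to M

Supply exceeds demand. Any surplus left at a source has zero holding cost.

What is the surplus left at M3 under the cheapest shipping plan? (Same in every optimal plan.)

0

An optimal plan:
  M1->K: 20 × £3 = £60
  M1->L: 20 × £7 = £140
  M1->M: 15 × £9 = £135
  M2->M: 10 × £2 = £20
  M3->L: 25 × £5 = £125
Total cost = £480.
M3 ships 25 of its 25, leaving 0.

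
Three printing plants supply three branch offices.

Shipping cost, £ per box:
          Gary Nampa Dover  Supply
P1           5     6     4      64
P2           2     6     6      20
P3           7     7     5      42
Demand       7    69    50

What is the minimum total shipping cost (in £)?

One minimum-cost allocation:
  P1–Nampa: 14 × £6 = £84
  P1–Dover: 50 × £4 = £200
  P2–Gary: 7 × £2 = £14
  P2–Nampa: 13 × £6 = £78
  P3–Nampa: 42 × £7 = £294
Total = 84 + 200 + 14 + 78 + 294 = £670.
(Supply check: P1 ships 64; P2 ships 20; P3 ships 42.)

670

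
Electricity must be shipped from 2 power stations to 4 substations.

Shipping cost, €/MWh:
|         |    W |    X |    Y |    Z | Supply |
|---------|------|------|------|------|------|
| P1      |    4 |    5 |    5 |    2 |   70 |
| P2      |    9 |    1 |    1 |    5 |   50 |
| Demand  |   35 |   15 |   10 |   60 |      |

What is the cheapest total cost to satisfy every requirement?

360

A cheapest plan:
  P1->W: 35 × €4 = €140
  P1->Z: 35 × €2 = €70
  P2->X: 15 × €1 = €15
  P2->Y: 10 × €1 = €10
  P2->Z: 25 × €5 = €125
Total = 140 + 70 + 15 + 10 + 125 = €360.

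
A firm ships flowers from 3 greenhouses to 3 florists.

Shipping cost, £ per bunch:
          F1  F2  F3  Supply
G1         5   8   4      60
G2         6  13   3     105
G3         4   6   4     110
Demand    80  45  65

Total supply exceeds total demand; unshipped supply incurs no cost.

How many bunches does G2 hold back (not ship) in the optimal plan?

An optimal plan:
  G1→F1: 15 × £5 = £75
  G2→F3: 65 × £3 = £195
  G3→F1: 65 × £4 = £260
  G3→F2: 45 × £6 = £270
Total cost = £800.
G2 ships 65 of its 105, leaving 40.

40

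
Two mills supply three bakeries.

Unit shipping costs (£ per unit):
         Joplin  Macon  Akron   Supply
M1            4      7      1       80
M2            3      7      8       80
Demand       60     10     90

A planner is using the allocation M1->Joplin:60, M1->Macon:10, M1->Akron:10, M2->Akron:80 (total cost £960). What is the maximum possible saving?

Current plan cost = 60·4 + 10·7 + 10·1 + 80·8 = £960.
Optimal plan:
  M1->Akron: 80 × £1 = £80
  M2->Joplin: 60 × £3 = £180
  M2->Macon: 10 × £7 = £70
  M2->Akron: 10 × £8 = £80
Optimal cost = £410.
Saving = 960 − 410 = £550.

550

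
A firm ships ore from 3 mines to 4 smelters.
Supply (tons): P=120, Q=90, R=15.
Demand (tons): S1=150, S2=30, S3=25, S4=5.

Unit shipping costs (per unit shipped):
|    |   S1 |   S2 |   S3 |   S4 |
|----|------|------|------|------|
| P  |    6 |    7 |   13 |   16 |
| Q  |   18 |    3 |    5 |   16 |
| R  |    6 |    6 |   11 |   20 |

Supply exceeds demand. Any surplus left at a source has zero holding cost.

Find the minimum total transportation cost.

Optimal allocation:
  P to S1: 120 × 6 = 720
  Q to S1: 15 × 18 = 270
  Q to S2: 30 × 3 = 90
  Q to S3: 25 × 5 = 125
  Q to S4: 5 × 16 = 80
  R to S1: 15 × 6 = 90
Total = 720 + 270 + 90 + 125 + 80 + 90 = 1375.
(Supply check: P ships 120; Q ships 75; R ships 15.)

1375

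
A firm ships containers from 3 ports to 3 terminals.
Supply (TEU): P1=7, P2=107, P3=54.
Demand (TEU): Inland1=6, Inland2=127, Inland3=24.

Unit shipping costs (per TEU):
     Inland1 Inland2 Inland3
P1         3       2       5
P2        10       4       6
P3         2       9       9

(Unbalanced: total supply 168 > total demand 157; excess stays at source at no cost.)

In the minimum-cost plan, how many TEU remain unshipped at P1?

0

An optimal plan:
  P1→Inland2: 7 × 2 = 14
  P2→Inland2: 107 × 4 = 428
  P3→Inland1: 6 × 2 = 12
  P3→Inland2: 13 × 9 = 117
  P3→Inland3: 24 × 9 = 216
Total cost = 787.
P1 ships 7 of its 7, leaving 0.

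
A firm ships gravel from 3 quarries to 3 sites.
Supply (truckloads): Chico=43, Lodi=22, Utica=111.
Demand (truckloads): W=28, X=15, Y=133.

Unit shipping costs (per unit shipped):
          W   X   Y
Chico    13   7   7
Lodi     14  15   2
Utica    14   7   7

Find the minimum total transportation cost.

An optimal shipping plan:
  Chico→W: 28 × 13 = 364
  Chico→Y: 15 × 7 = 105
  Lodi→Y: 22 × 2 = 44
  Utica→X: 15 × 7 = 105
  Utica→Y: 96 × 7 = 672
Total = 364 + 105 + 44 + 105 + 672 = 1290.

1290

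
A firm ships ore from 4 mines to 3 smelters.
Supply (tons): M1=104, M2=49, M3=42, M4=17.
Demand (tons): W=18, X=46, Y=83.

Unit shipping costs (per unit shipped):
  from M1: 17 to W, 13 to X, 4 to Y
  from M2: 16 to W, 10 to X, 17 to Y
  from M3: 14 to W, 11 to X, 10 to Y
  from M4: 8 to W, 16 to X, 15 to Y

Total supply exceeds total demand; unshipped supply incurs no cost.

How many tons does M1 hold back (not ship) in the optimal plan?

Minimum-cost shipments:
  M1→Y: 83 × 4 = 332
  M2→X: 46 × 10 = 460
  M3→W: 1 × 14 = 14
  M4→W: 17 × 8 = 136
Total cost = 942.
M1 ships 83 of its 104, leaving 21.

21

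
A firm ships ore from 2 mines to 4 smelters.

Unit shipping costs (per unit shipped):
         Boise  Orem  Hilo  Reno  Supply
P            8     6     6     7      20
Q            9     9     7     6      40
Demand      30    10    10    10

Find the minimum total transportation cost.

A cheapest plan:
  P–Boise: 10 × 8 = 80
  P–Orem: 10 × 6 = 60
  Q–Boise: 20 × 9 = 180
  Q–Hilo: 10 × 7 = 70
  Q–Reno: 10 × 6 = 60
Total = 80 + 60 + 180 + 70 + 60 = 450.
(Supply check: P ships 20; Q ships 40.)

450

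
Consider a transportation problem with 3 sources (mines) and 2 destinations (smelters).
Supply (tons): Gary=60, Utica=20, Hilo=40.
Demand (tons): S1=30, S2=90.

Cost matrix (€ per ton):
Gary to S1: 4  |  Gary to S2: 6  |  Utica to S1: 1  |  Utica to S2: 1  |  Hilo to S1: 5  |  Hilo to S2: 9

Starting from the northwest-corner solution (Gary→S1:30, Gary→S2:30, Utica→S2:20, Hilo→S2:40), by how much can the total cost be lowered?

60

Current plan cost = 30·4 + 30·6 + 20·1 + 40·9 = €680.
Optimal plan:
  Gary–S2: 60 × €6 = €360
  Utica–S2: 20 × €1 = €20
  Hilo–S1: 30 × €5 = €150
  Hilo–S2: 10 × €9 = €90
Optimal cost = €620.
Saving = 680 − 620 = €60.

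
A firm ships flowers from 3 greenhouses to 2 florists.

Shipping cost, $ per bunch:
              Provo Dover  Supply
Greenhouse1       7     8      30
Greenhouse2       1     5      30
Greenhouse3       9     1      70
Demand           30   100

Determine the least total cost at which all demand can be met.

A cheapest plan:
  Greenhouse1–Dover: 30 × $8 = $240
  Greenhouse2–Provo: 30 × $1 = $30
  Greenhouse3–Dover: 70 × $1 = $70
Total = 240 + 30 + 70 = $340.

340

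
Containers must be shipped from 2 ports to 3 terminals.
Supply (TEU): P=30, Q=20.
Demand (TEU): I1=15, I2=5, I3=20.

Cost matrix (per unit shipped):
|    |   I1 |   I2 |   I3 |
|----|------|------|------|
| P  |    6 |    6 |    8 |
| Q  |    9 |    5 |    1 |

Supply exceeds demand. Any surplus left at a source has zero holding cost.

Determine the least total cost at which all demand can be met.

140

An optimal shipping plan:
  P to I1: 15 × 6 = 90
  P to I2: 5 × 6 = 30
  Q to I3: 20 × 1 = 20
Total = 90 + 30 + 20 = 140.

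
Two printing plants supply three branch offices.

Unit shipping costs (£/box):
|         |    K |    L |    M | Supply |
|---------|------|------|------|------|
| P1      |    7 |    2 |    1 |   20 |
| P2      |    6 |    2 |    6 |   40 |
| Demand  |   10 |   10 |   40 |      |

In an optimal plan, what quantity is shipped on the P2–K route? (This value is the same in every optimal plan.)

The minimum-cost plan:
  P1→M: 20 × £1 = £20
  P2→K: 10 × £6 = £60
  P2→L: 10 × £2 = £20
  P2→M: 20 × £6 = £120
Total cost = £220.
So P2→K carries 10 boxes.

10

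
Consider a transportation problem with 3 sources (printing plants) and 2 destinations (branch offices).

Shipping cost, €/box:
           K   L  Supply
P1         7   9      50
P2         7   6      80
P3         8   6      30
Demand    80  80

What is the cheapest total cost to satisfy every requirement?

1040

An optimal shipping plan:
  P1–K: 50 × €7 = €350
  P2–K: 30 × €7 = €210
  P2–L: 50 × €6 = €300
  P3–L: 30 × €6 = €180
Total = 350 + 210 + 300 + 180 = €1040.
(Supply check: P1 ships 50; P2 ships 80; P3 ships 30.)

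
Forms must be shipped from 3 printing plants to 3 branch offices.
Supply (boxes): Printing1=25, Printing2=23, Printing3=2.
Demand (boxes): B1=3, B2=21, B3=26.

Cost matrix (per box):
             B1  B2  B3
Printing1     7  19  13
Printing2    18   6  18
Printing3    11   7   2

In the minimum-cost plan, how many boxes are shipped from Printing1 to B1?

The minimum-cost plan:
  Printing1 to B1: 3 × 7 = 21
  Printing1 to B3: 22 × 13 = 286
  Printing2 to B2: 21 × 6 = 126
  Printing2 to B3: 2 × 18 = 36
  Printing3 to B3: 2 × 2 = 4
Total cost = 473.
So Printing1→B1 carries 3 boxes.

3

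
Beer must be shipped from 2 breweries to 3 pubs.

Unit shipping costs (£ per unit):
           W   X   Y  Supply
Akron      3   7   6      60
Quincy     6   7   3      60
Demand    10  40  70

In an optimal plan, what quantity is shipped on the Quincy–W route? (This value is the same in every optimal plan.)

0

The minimum-cost plan:
  Akron→W: 10 × £3 = £30
  Akron→X: 40 × £7 = £280
  Akron→Y: 10 × £6 = £60
  Quincy→Y: 60 × £3 = £180
Total cost = £550.
The route Quincy→W is not used.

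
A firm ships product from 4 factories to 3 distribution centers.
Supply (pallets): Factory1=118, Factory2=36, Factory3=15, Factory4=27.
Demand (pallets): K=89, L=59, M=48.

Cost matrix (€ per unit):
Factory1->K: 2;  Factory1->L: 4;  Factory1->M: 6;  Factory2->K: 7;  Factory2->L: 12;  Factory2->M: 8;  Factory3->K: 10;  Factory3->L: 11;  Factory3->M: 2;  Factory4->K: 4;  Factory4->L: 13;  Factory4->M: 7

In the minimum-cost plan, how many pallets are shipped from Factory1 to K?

Optimal shipments:
  Factory1 to K: 59 × €2 = €118
  Factory1 to L: 59 × €4 = €236
  Factory2 to K: 3 × €7 = €21
  Factory2 to M: 33 × €8 = €264
  Factory3 to M: 15 × €2 = €30
  Factory4 to K: 27 × €4 = €108
Total cost = €777.
So Factory1→K carries 59 pallets.

59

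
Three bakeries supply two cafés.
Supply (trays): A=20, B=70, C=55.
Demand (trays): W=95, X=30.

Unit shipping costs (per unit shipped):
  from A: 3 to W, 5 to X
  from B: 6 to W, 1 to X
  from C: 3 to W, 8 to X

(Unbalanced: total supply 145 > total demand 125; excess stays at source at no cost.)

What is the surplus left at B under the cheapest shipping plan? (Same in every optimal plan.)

An optimal plan:
  A–W: 20 × 3 = 60
  B–W: 20 × 6 = 120
  B–X: 30 × 1 = 30
  C–W: 55 × 3 = 165
Total cost = 375.
B ships 50 of its 70, leaving 20.

20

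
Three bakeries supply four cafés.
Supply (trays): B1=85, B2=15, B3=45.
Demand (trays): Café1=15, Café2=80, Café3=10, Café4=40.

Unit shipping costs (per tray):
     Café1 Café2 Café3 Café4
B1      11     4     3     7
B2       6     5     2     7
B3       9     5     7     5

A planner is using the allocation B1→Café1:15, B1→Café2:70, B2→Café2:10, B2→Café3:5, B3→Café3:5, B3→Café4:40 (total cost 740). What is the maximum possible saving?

Current plan cost = 15·11 + 70·4 + 10·5 + 5·2 + 5·7 + 40·5 = 740.
Optimal plan:
  B1->Café2: 75 × 4 = 300
  B1->Café3: 10 × 3 = 30
  B2->Café1: 15 × 6 = 90
  B3->Café2: 5 × 5 = 25
  B3->Café4: 40 × 5 = 200
Optimal cost = 645.
Saving = 740 − 645 = 95.

95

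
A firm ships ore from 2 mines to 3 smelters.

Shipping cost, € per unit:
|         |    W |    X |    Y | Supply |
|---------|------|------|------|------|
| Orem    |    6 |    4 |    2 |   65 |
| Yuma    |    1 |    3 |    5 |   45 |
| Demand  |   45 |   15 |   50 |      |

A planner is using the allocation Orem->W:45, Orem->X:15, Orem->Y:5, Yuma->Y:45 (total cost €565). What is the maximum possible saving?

360

Current plan cost = 45·6 + 15·4 + 5·2 + 45·5 = €565.
Optimal plan:
  Orem–X: 15 tons
  Orem–Y: 50 tons
  Yuma–W: 45 tons
Optimal cost = €205.
Saving = 565 − 205 = €360.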